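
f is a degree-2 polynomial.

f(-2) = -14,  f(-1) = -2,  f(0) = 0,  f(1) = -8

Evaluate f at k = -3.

-36

Write f(k) = ak² + bk + c; the 4 given values yield a linear system in the 3 coefficients.
Solving, f(k) = -5k² - 3k.
Then f(-3) = -36.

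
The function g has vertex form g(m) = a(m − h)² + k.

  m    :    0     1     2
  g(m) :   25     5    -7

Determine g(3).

First differences -20, -12; second difference 8 = 2a, so a = 4.
Expanding, the m-coefficient is −2ah = -8h; matching it to the data gives h = 3, and then k = -11.
So g(m) = 4(m − 3)² − 11.
g(3) = 4·0² − 11 = -11.

-11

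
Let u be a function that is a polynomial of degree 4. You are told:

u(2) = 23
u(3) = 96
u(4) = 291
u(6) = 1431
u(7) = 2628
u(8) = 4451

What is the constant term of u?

3

Write u(t) = at^4 + bt³ + ct² + dt + e; the 6 given values yield a linear system in the 5 coefficients.
Solving, u(t) = t^4 + t³ - 3t² + 4t + 3.
The constant term is u(0) = 3.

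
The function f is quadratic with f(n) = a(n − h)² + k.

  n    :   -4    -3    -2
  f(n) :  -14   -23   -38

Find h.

First differences -9, -15; second difference -6 = 2a, so a = -3.
Expanding, the n-coefficient is −2ah = 6h; matching it to the data gives h = -5, and then k = -11.
So f(n) = -3(n + 5)² − 11.
Hence h = -5.

-5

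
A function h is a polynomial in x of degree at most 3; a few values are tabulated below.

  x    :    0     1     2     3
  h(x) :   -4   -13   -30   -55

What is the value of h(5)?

Write h(x) = ax³ + bx² + cx + d; the 4 given values yield a linear system in the 4 coefficients.
Solving, the leading coefficient vanishes, and h(x) = -4x² - 5x - 4.
Then h(5) = -129.

-129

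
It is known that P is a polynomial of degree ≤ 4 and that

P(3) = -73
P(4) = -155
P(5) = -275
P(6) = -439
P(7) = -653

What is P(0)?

First differences: -82, -120, -164, -214. Second differences: -38, -44, -50. Third differences: -6, -6.
Level-3 differences are constant, so P has degree 3.
Fitting a degree-3 polynomial gives P(n) = -n³ - 7n² + 4n + 5.
The constant term is P(0) = 5.

5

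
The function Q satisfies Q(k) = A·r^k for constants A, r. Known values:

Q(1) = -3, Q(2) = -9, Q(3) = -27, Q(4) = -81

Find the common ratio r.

Consecutive ratio: -9/(-3) = 3, and -27/(-9) = 3, so r = 3.
Then A·3^1 = -3 gives A = -1, and Q(k) = -1·3^k.

3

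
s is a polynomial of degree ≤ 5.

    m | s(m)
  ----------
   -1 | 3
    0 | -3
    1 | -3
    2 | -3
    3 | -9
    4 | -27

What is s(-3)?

57

First differences: -6, 0, 0, -6, -18. Second differences: 6, 0, -6, -12. Third differences: -6, -6, -6.
Level-3 differences are constant, so s has degree 3.
Fitting a degree-3 polynomial gives s(m) = -m³ + 3m² - 2m - 3.
Then s(-3) = 57.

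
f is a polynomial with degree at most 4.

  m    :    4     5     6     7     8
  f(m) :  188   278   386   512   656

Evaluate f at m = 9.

818

Write f(m) = am^4 + bm³ + cm² + dm + e; the 5 given values yield a linear system in the 5 coefficients.
Solving, the top 2 coefficients vanish, and f(m) = 9m² + 9m + 8.
Then f(9) = 818.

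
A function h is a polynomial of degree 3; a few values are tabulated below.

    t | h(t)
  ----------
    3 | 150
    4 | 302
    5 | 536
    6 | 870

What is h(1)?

20

Write h(t) = at³ + bt² + ct + d; the 4 given values yield a linear system in the 4 coefficients.
Solving, h(t) = 3t³ + 5t² + 6t + 6.
Then h(1) = 20.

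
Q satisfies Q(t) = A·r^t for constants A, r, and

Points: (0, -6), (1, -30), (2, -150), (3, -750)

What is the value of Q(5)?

-18750

Consecutive ratio: -30/(-6) = 5, and -150/(-30) = 5, so r = 5.
Then A·5^0 = -6 gives A = -6, and Q(t) = -6·5^t.
Q(5) = -6·5^5 = -18750.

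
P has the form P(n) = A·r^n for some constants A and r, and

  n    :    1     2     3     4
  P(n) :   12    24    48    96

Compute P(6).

Consecutive ratio: 24/12 = 2, and 48/24 = 2, so r = 2.
Then A·2^1 = 12 gives A = 6, and P(n) = 6·2^n.
P(6) = 6·2^6 = 384.

384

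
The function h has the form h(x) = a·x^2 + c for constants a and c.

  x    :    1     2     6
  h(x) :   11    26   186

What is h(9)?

From h(1) = 11 and h(2) = 26: 1a + c = 11 and 4a + c = 26.
Subtracting: 3a = 15, so a = 5; then c = 11 − 5·1 = 6.
So h(x) = 5x² + 6, and h(9) = 411.

411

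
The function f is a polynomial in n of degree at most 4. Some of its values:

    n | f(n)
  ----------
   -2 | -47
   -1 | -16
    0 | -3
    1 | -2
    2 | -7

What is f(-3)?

First differences: 31, 13, 1, -5. Second differences: -18, -12, -6. Third differences: 6, 6.
Level-3 differences are constant, so f has degree 3.
Fitting a degree-3 polynomial gives f(n) = n³ - 6n² + 6n - 3.
Then f(-3) = -102.

-102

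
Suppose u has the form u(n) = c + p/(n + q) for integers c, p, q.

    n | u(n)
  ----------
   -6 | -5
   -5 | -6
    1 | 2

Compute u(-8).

-4

(u(n) − c)(n + q) = p for each data point; the three points give a linear system in c and q, then p follows.
Solving: c = -2, q = 2, p = 12, so u(n) = -2 + 12/(n + 2).
Then u(-8) = -2 + 12/(-6) = -4.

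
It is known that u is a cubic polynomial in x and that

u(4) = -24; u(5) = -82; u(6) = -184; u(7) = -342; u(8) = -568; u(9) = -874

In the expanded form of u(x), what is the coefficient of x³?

-2

First differences: -58, -102, -158, -226, -306. Second differences: -44, -56, -68, -80. Third differences: -12, -12, -12.
Level-3 differences are constant, so u has degree 3.
Fitting a degree-3 polynomial gives u(x) = -2x³ + 8x² - 8x + 8.
The coefficient of x³ is -2.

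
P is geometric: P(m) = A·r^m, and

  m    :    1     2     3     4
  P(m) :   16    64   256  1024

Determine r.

4

Consecutive ratio: 64/16 = 4, and 256/64 = 4, so r = 4.
Then A·4^1 = 16 gives A = 4, and P(m) = 4·4^m.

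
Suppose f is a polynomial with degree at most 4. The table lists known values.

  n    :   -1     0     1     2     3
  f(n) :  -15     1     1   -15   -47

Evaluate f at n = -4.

First differences: 16, 0, -16, -32. Second differences: -16, -16, -16.
Level-2 differences are constant, so f has degree 2.
Fitting a degree-2 polynomial gives f(n) = -8n² + 8n + 1.
Then f(-4) = -159.

-159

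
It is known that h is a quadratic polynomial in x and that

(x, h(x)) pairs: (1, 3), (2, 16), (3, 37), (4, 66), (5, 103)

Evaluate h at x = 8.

Write h(x) = ax² + bx + c; the 5 given values yield a linear system in the 3 coefficients.
Solving, h(x) = 4x² + x - 2.
Then h(8) = 262.

262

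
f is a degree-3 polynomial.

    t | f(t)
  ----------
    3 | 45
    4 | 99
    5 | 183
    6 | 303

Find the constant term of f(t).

3

Write f(t) = at³ + bt² + ct + d; the 4 given values yield a linear system in the 4 coefficients.
Solving, f(t) = t³ + 3t² - 4t + 3.
The constant term is f(0) = 3.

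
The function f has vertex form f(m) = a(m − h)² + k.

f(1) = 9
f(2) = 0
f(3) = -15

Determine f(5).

First differences -9, -15; second difference -6 = 2a, so a = -3.
Expanding, the m-coefficient is −2ah = 6h; matching it to the data gives h = 0, and then k = 12.
So f(m) = -3(m + 0)² + 12.
f(5) = -3·5² + 12 = -63.

-63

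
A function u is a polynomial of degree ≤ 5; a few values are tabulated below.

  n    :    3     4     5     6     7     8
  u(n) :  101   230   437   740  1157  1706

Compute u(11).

First differences: 129, 207, 303, 417, 549. Second differences: 78, 96, 114, 132. Third differences: 18, 18, 18.
Level-3 differences are constant, so u has degree 3.
Fitting a degree-3 polynomial gives u(n) = 3n³ + 3n² - 3n + 2.
Then u(11) = 4325.

4325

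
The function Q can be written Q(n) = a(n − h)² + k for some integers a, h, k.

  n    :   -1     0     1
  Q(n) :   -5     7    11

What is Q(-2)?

First differences 12, 4; second difference -8 = 2a, so a = -4.
Expanding, the n-coefficient is −2ah = 8h; matching it to the data gives h = 1, and then k = 11.
So Q(n) = -4(n − 1)² + 11.
Q(-2) = -4·(-3)² + 11 = -25.

-25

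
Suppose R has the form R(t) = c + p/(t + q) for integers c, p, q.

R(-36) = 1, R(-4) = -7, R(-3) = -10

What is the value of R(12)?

5

(R(t) − c)(t + q) = p for each data point; the three points give a linear system in c and q, then p follows.
Solving: c = 2, q = 0, p = 36, so R(t) = 2 + 36/(t + 0).
Then R(12) = 2 + 36/12 = 5.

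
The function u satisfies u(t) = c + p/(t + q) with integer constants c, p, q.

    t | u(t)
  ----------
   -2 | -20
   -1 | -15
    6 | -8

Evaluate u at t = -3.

-35

(u(t) − c)(t + q) = p for each data point; the three points give a linear system in c and q, then p follows.
Solving: c = -5, q = 4, p = -30, so u(t) = -5 − 30/(t + 4).
Then u(-3) = -5 − 30/1 = -35.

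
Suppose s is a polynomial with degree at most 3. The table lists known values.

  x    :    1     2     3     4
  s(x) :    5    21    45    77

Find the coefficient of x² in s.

First differences: 16, 24, 32. Second differences: 8, 8.
Level-2 differences are constant, so s has degree 2.
Fitting a degree-2 polynomial gives s(x) = 4x² + 4x - 3.
The coefficient of x² is 4.

4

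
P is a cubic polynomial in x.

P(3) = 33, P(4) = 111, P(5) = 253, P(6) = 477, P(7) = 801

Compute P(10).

Write P(x) = ax³ + bx² + cx + d; the 5 given values yield a linear system in the 4 coefficients.
Solving, P(x) = 3x³ - 4x² - 5x + 3.
Then P(10) = 2553.

2553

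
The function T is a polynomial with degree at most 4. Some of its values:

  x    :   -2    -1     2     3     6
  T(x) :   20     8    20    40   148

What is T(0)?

Write T(x) = ax^4 + bx³ + cx² + dx + e; the 5 given values yield a linear system in the 5 coefficients.
Solving, the top 2 coefficients vanish, and T(x) = 4x² + 4.
The constant term is T(0) = 4.

4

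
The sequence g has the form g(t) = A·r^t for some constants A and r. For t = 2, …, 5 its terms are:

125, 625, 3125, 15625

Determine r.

5

Consecutive ratio: 625/125 = 5, and 3125/625 = 5, so r = 5.
Then A·5^2 = 125 gives A = 5, and g(t) = 5·5^t.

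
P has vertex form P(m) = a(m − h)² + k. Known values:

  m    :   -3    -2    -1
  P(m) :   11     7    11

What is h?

-2

First differences -4, 4; second difference 8 = 2a, so a = 4.
Expanding, the m-coefficient is −2ah = -8h; matching it to the data gives h = -2, and then k = 7.
So P(m) = 4(m + 2)² + 7.
Hence h = -2.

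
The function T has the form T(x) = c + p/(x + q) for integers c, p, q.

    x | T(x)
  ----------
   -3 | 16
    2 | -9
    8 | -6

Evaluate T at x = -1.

-24

(T(x) − c)(x + q) = p for each data point; the three points give a linear system in c and q, then p follows.
Solving: c = -4, q = 2, p = -20, so T(x) = -4 − 20/(x + 2).
Then T(-1) = -4 − 20/1 = -24.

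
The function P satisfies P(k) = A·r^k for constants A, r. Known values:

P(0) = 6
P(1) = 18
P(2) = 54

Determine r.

Consecutive ratio: 18/6 = 3, and 54/18 = 3, so r = 3.
Then A·3^0 = 6 gives A = 6, and P(k) = 6·3^k.

3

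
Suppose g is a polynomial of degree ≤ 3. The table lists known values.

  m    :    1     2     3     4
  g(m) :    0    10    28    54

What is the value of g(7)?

180

Write g(m) = am³ + bm² + cm + d; the 4 given values yield a linear system in the 4 coefficients.
Solving, the leading coefficient vanishes, and g(m) = 4m² - 2m - 2.
Then g(7) = 180.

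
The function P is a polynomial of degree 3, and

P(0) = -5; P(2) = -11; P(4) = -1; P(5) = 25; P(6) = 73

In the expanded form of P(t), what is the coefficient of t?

1

Write P(t) = at³ + bt² + ct + d; the 5 given values yield a linear system in the 4 coefficients.
Solving, P(t) = t³ - 4t² + t - 5.
The coefficient of t is 1.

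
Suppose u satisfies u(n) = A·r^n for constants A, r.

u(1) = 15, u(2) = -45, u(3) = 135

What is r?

-3

Consecutive ratio: -45/15 = -3, and 135/(-45) = -3, so r = -3.
Then A·(-3)^1 = 15 gives A = -5, and u(n) = -5·(-3)^n.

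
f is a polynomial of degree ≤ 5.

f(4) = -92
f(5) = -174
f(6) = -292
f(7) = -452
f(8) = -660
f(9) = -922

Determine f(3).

Write f(n) = an^5 + bn^4 + cn³ + dn² + en + p; the 6 given values yield a linear system in the 6 coefficients.
Solving, the top 2 coefficients vanish, and f(n) = -n³ - 3n² + 6n - 4.
Then f(3) = -40.

-40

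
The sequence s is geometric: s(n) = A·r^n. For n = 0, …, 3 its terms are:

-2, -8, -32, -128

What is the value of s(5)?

-2048

Consecutive ratio: -8/(-2) = 4, and -32/(-8) = 4, so r = 4.
Then A·4^0 = -2 gives A = -2, and s(n) = -2·4^n.
s(5) = -2·4^5 = -2048.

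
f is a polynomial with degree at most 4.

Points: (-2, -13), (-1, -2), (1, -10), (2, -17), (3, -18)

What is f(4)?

-7

Write f(x) = ax^4 + bx³ + cx² + dx + e; the 5 given values yield a linear system in the 5 coefficients.
Solving, the leading coefficient vanishes, and f(x) = x³ - 3x² - 5x - 3.
Then f(4) = -7.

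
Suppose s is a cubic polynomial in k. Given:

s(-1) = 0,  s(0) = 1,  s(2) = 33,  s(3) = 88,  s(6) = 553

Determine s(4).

185

Write s(k) = ak³ + bk² + ck + d; the 5 given values yield a linear system in the 4 coefficients.
Solving, s(k) = 2k³ + 3k² + 2k + 1.
Then s(4) = 185.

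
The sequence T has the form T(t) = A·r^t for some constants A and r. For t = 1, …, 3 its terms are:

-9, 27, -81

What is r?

Consecutive ratio: 27/(-9) = -3, and -81/27 = -3, so r = -3.
Then A·(-3)^1 = -9 gives A = 3, and T(t) = 3·(-3)^t.

-3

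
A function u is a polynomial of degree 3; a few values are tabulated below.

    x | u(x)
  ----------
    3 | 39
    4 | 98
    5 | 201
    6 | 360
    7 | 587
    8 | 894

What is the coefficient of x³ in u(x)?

First differences: 59, 103, 159, 227, 307. Second differences: 44, 56, 68, 80. Third differences: 12, 12, 12.
Level-3 differences are constant, so u has degree 3.
Fitting a degree-3 polynomial gives u(x) = 2x³ - 2x² - x + 6.
The coefficient of x³ is 2.

2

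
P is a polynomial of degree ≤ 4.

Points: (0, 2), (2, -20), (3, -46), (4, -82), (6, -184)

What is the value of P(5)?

Write P(t) = at^4 + bt³ + ct² + dt + e; the 5 given values yield a linear system in the 5 coefficients.
Solving, the top 2 coefficients vanish, and P(t) = -5t² - t + 2.
Then P(5) = -128.

-128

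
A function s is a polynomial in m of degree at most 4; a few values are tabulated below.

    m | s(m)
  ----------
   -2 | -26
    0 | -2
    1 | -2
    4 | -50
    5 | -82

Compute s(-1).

Write s(m) = am^4 + bm³ + cm² + dm + e; the 5 given values yield a linear system in the 5 coefficients.
Solving, the top 2 coefficients vanish, and s(m) = -4m² + 4m - 2.
Then s(-1) = -10.

-10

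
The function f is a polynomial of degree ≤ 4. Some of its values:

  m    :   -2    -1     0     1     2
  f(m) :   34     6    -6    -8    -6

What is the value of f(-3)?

84

First differences: -28, -12, -2, 2. Second differences: 16, 10, 4. Third differences: -6, -6.
Level-3 differences are constant, so f has degree 3.
Fitting a degree-3 polynomial gives f(m) = -m³ + 5m² - 6m - 6.
Then f(-3) = 84.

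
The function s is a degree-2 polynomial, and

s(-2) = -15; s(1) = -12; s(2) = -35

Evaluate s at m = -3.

-40

Write s(m) = am² + bm + c; the 3 given values yield a linear system in the 3 coefficients.
Solving, s(m) = -6m² - 5m - 1.
Then s(-3) = -40.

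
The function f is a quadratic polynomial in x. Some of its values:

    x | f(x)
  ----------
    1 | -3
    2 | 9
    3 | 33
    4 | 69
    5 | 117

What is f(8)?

First differences: 12, 24, 36, 48. Second differences: 12, 12, 12.
Level-2 differences are constant, so f has degree 2.
Fitting a degree-2 polynomial gives f(x) = 6x² - 6x - 3.
Then f(8) = 333.

333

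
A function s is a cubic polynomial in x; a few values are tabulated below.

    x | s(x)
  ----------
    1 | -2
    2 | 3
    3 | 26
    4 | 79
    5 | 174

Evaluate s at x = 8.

First differences: 5, 23, 53, 95. Second differences: 18, 30, 42. Third differences: 12, 12.
Level-3 differences are constant, so s has degree 3.
Fitting a degree-3 polynomial gives s(x) = 2x³ - 3x² - 1.
Then s(8) = 831.

831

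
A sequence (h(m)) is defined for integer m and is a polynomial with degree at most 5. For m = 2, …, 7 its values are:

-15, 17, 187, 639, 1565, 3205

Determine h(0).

First differences: 32, 170, 452, 926, 1640. Second differences: 138, 282, 474, 714. Third differences: 144, 192, 240. Fourth differences: 48, 48.
Level-4 differences are constant, so h has degree 4.
Fitting a degree-4 polynomial gives h(m) = 2m^4 - 4m³ - 5m² + 3m - 1.
Then h(0) = -1.

-1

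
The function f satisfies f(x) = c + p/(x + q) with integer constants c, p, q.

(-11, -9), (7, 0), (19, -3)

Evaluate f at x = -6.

(f(x) − c)(x + q) = p for each data point; the three points give a linear system in c and q, then p follows.
Solving: c = -5, q = 1, p = 40, so f(x) = -5 + 40/(x + 1).
Then f(-6) = -5 + 40/(-5) = -13.

-13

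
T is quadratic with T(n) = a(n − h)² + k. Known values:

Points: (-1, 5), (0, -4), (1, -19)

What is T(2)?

First differences -9, -15; second difference -6 = 2a, so a = -3.
Expanding, the n-coefficient is −2ah = 6h; matching it to the data gives h = -2, and then k = 8.
So T(n) = -3(n + 2)² + 8.
T(2) = -3·4² + 8 = -40.

-40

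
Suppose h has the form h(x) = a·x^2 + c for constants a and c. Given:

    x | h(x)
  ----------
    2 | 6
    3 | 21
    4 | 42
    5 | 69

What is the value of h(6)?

From h(2) = 6 and h(3) = 21: 4a + c = 6 and 9a + c = 21.
Subtracting: 5a = 15, so a = 3; then c = 6 − 3·4 = -6.
So h(x) = 3x² − 6, and h(6) = 102.

102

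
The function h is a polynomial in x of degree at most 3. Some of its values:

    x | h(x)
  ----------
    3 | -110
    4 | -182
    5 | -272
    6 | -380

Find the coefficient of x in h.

-9

First differences: -72, -90, -108. Second differences: -18, -18.
Level-2 differences are constant, so h has degree 2.
Fitting a degree-2 polynomial gives h(x) = -9x² - 9x - 2.
The coefficient of x is -9.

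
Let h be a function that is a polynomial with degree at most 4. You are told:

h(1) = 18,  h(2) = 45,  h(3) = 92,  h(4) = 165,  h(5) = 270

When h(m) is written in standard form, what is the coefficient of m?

8

First differences: 27, 47, 73, 105. Second differences: 20, 26, 32. Third differences: 6, 6.
Level-3 differences are constant, so h has degree 3.
Fitting a degree-3 polynomial gives h(m) = m³ + 4m² + 8m + 5.
The coefficient of m is 8.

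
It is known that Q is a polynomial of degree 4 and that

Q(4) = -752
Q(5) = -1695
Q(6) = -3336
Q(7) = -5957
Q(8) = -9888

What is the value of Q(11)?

Write Q(k) = ak^4 + bk³ + ck² + dk + e; the 5 given values yield a linear system in the 5 coefficients.
Solving, Q(k) = -2k^4 - 3k³ - 2k² - 4k.
Then Q(11) = -33561.

-33561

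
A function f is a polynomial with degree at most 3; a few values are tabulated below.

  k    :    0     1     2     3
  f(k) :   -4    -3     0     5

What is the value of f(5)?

21

Write f(k) = ak³ + bk² + ck + d; the 4 given values yield a linear system in the 4 coefficients.
Solving, the leading coefficient vanishes, and f(k) = k² - 4.
Then f(5) = 21.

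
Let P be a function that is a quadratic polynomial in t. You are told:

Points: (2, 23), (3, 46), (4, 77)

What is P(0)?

Write P(t) = at² + bt + c; the 3 given values yield a linear system in the 3 coefficients.
Solving, P(t) = 4t² + 3t + 1.
The constant term is P(0) = 1.

1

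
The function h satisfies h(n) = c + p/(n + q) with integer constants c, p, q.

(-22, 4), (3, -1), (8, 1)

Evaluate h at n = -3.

23

(h(n) − c)(n + q) = p for each data point; the three points give a linear system in c and q, then p follows.
Solving: c = 3, q = 2, p = -20, so h(n) = 3 − 20/(n + 2).
Then h(-3) = 3 − 20/(-1) = 23.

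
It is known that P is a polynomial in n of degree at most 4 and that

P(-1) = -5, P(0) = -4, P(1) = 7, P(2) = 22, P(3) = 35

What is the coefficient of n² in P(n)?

First differences: 1, 11, 15, 13. Second differences: 10, 4, -2. Third differences: -6, -6.
Level-3 differences are constant, so P has degree 3.
Fitting a degree-3 polynomial gives P(n) = -n³ + 5n² + 7n - 4.
The coefficient of n² is 5.

5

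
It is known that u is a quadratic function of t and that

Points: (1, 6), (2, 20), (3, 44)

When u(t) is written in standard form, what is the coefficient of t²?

5

Write u(t) = at² + bt + c; the 3 given values yield a linear system in the 3 coefficients.
Solving, u(t) = 5t² - t + 2.
The coefficient of t² is 5.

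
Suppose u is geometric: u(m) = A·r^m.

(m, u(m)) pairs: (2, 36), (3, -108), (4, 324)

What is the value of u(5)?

-972

Consecutive ratio: -108/36 = -3, and 324/(-108) = -3, so r = -3.
Then A·(-3)^2 = 36 gives A = 4, and u(m) = 4·(-3)^m.
u(5) = 4·(-3)^5 = -972.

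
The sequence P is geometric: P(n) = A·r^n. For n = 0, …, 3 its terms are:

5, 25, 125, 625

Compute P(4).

Consecutive ratio: 25/5 = 5, and 125/25 = 5, so r = 5.
Then A·5^0 = 5 gives A = 5, and P(n) = 5·5^n.
P(4) = 5·5^4 = 3125.

3125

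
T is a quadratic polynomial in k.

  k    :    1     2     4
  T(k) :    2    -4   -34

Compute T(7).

-124

Write T(k) = ak² + bk + c; the 3 given values yield a linear system in the 3 coefficients.
Solving, T(k) = -3k² + 3k + 2.
Then T(7) = -124.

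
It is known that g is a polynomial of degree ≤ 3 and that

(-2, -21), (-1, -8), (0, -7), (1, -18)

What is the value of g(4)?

-123

Write g(t) = at³ + bt² + ct + d; the 4 given values yield a linear system in the 4 coefficients.
Solving, the leading coefficient vanishes, and g(t) = -6t² - 5t - 7.
Then g(4) = -123.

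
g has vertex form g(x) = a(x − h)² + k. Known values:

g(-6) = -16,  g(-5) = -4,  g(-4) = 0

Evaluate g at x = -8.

First differences 12, 4; second difference -8 = 2a, so a = -4.
Expanding, the x-coefficient is −2ah = 8h; matching it to the data gives h = -4, and then k = 0.
So g(x) = -4(x + 4)² + 0.
g(-8) = -4·(-4)² + 0 = -64.

-64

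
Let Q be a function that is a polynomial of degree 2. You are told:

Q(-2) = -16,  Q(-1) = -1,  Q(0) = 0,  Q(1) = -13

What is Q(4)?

-136

First differences: 15, 1, -13. Second differences: -14, -14.
Level-2 differences are constant, so Q has degree 2.
Fitting a degree-2 polynomial gives Q(k) = -7k² - 6k.
Then Q(4) = -136.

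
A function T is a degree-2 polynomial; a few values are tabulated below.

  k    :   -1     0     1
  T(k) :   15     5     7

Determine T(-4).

Write T(k) = ak² + bk + c; the 3 given values yield a linear system in the 3 coefficients.
Solving, T(k) = 6k² - 4k + 5.
Then T(-4) = 117.

117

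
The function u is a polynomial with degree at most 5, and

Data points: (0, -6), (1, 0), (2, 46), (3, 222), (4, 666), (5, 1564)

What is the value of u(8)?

Write u(k) = ak^5 + bk^4 + ck³ + dk² + ek + p; the 6 given values yield a linear system in the 6 coefficients.
Solving, the leading coefficient vanishes, and u(k) = 2k^4 + 3k³ - 3k² + 4k - 6.
Then u(8) = 9562.

9562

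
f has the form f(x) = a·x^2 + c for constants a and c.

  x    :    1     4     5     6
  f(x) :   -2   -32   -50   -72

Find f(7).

-98

From f(1) = -2 and f(4) = -32: 1a + c = -2 and 16a + c = -32.
Subtracting: 15a = -30, so a = -2; then c = -2 − (-2)·1 = 0.
So f(x) = -2x² + 0, and f(7) = -98.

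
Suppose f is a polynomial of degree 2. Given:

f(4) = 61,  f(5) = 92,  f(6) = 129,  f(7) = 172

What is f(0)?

-3

First differences: 31, 37, 43. Second differences: 6, 6.
Level-2 differences are constant, so f has degree 2.
Fitting a degree-2 polynomial gives f(m) = 3m² + 4m - 3.
The constant term is f(0) = -3.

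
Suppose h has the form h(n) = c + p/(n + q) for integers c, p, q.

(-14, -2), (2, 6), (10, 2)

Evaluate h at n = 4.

(h(n) − c)(n + q) = p for each data point; the three points give a linear system in c and q, then p follows.
Solving: c = 0, q = 2, p = 24, so h(n) = 24/(n + 2).
Then h(4) = 0 + 24/6 = 4.

4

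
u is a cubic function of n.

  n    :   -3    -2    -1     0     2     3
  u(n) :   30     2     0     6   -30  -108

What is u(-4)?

Write u(n) = an³ + bn² + cn + d; the 6 given values yield a linear system in the 4 coefficients.
Solving, u(n) = -3n³ - 5n² + 4n + 6.
Then u(-4) = 102.

102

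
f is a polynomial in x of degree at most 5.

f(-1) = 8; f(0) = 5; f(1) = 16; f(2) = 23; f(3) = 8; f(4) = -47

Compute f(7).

First differences: -3, 11, 7, -15, -55. Second differences: 14, -4, -22, -40. Third differences: -18, -18, -18.
Level-3 differences are constant, so f has degree 3.
Fitting a degree-3 polynomial gives f(x) = -3x³ + 7x² + 7x + 5.
Then f(7) = -632.

-632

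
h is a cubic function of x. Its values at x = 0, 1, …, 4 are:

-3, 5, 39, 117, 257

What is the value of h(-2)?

First differences: 8, 34, 78, 140. Second differences: 26, 44, 62. Third differences: 18, 18.
Level-3 differences are constant, so h has degree 3.
Fitting a degree-3 polynomial gives h(x) = 3x³ + 4x² + x - 3.
Then h(-2) = -13.

-13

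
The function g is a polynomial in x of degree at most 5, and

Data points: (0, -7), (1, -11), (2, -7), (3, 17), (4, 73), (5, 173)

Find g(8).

Write g(x) = ax^5 + bx^4 + cx³ + dx² + ex + p; the 6 given values yield a linear system in the 6 coefficients.
Solving, the top 2 coefficients vanish, and g(x) = 2x³ - 2x² - 4x - 7.
Then g(8) = 857.

857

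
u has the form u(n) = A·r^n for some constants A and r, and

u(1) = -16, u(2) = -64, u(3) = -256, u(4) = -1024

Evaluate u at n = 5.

Consecutive ratio: -64/(-16) = 4, and -256/(-64) = 4, so r = 4.
Then A·4^1 = -16 gives A = -4, and u(n) = -4·4^n.
u(5) = -4·4^5 = -4096.

-4096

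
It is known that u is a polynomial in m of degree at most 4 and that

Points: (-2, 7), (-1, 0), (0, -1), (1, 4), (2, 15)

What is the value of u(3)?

First differences: -7, -1, 5, 11. Second differences: 6, 6, 6.
Level-2 differences are constant, so u has degree 2.
Extending the table by one column gives the next first difference 17, so u(3) = 15 + 17 = 32.

32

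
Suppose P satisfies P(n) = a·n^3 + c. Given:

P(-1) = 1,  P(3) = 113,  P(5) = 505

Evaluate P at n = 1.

From P(-1) = 1 and P(3) = 113: -1a + c = 1 and 27a + c = 113.
Subtracting: 28a = 112, so a = 4; then c = 1 − 4·(-1) = 5.
So P(n) = 4n³ + 5, and P(1) = 9.

9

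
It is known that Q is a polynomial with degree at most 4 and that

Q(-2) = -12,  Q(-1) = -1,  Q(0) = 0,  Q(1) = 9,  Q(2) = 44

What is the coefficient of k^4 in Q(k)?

0

Write Q(k) = ak^4 + bk³ + ck² + dk + e; the 5 given values yield a linear system in the 5 coefficients.
Solving, the leading coefficient vanishes, and Q(k) = 3k³ + 4k² + 2k.
The coefficient of k^4 is 0.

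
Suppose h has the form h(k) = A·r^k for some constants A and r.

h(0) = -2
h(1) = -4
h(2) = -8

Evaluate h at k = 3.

Consecutive ratio: -4/(-2) = 2, and -8/(-4) = 2, so r = 2.
Then A·2^0 = -2 gives A = -2, and h(k) = -2·2^k.
h(3) = -2·2^3 = -16.

-16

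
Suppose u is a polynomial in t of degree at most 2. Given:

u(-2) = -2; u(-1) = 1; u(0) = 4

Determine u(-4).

-8

Write u(t) = at² + bt + c; the 3 given values yield a linear system in the 3 coefficients.
Solving, the leading coefficient vanishes, and u(t) = 3t + 4.
Then u(-4) = -8.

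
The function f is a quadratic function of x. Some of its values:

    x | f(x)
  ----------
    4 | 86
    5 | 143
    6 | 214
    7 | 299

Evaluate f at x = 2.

14

Write f(x) = ax² + bx + c; the 4 given values yield a linear system in the 3 coefficients.
Solving, f(x) = 7x² - 6x - 2.
Then f(2) = 14.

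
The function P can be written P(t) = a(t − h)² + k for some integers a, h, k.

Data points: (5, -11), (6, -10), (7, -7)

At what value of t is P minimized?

5

First differences 1, 3; second difference 2 = 2a, so a = 1.
Expanding, the t-coefficient is −2ah = -2h; matching it to the data gives h = 5, and then k = -11.
So P(t) = 1(t − 5)² − 11.
Hence h = 5.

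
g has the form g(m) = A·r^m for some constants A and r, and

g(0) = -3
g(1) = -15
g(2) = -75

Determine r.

Consecutive ratio: -15/(-3) = 5, and -75/(-15) = 5, so r = 5.
Then A·5^0 = -3 gives A = -3, and g(m) = -3·5^m.

5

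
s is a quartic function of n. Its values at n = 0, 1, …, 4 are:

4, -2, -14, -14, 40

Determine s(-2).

Write s(n) = an^4 + bn³ + cn² + dn + e; the 5 given values yield a linear system in the 5 coefficients.
Solving, s(n) = n^4 - 3n³ - n² - 3n + 4.
Then s(-2) = 46.

46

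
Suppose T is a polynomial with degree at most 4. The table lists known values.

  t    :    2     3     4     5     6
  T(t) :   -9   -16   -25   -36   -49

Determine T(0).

-1

First differences: -7, -9, -11, -13. Second differences: -2, -2, -2.
Level-2 differences are constant, so T has degree 2.
Fitting a degree-2 polynomial gives T(t) = -t² - 2t - 1.
Then T(0) = -1.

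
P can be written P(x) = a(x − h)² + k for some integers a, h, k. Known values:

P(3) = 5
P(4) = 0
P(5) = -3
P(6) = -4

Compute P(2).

12

First differences -5, -3, -1; second difference 2 = 2a, so a = 1.
Expanding, the x-coefficient is −2ah = -2h; matching it to the data gives h = 6, and then k = -4.
So P(x) = 1(x − 6)² − 4.
P(2) = 1·(-4)² − 4 = 12.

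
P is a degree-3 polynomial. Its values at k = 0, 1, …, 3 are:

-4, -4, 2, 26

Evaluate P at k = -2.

Write P(k) = ak³ + bk² + ck + d; the 4 given values yield a linear system in the 4 coefficients.
Solving, P(k) = 2k³ - 3k² + k - 4.
Then P(-2) = -34.

-34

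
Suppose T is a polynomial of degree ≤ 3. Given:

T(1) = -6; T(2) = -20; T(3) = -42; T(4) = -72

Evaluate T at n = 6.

Write T(n) = an³ + bn² + cn + d; the 4 given values yield a linear system in the 4 coefficients.
Solving, the leading coefficient vanishes, and T(n) = -4n² - 2n.
Then T(6) = -156.

-156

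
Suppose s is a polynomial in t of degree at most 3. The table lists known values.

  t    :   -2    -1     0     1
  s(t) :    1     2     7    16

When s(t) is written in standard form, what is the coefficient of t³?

0

First differences: 1, 5, 9. Second differences: 4, 4.
Level-2 differences are constant, so s has degree 2.
Fitting a degree-2 polynomial gives s(t) = 2t² + 7t + 7.
The coefficient of t³ is 0.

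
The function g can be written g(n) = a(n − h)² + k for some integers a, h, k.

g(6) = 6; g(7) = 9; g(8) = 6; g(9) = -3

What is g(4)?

-18

First differences 3, -3, -9; second difference -6 = 2a, so a = -3.
Expanding, the n-coefficient is −2ah = 6h; matching it to the data gives h = 7, and then k = 9.
So g(n) = -3(n − 7)² + 9.
g(4) = -3·(-3)² + 9 = -18.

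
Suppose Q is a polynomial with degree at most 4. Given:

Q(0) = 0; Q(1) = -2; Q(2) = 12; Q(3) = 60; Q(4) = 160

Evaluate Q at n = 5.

330

Write Q(n) = an^4 + bn³ + cn² + dn + e; the 5 given values yield a linear system in the 5 coefficients.
Solving, the leading coefficient vanishes, and Q(n) = 3n³ - n² - 4n.
Then Q(5) = 330.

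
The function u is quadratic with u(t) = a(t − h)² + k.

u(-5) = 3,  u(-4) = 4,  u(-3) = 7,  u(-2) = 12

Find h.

-5

First differences 1, 3, 5; second difference 2 = 2a, so a = 1.
Expanding, the t-coefficient is −2ah = -2h; matching it to the data gives h = -5, and then k = 3.
So u(t) = 1(t + 5)² + 3.
Hence h = -5.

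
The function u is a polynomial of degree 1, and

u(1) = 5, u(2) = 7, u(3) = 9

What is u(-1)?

First differences: 2, 2.
Level-1 differences are constant, so u has degree 1.
Fitting a degree-1 polynomial gives u(t) = 2t + 3.
Then u(-1) = 1.

1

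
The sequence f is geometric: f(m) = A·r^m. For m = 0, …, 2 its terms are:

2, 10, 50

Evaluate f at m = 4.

1250

Consecutive ratio: 10/2 = 5, and 50/10 = 5, so r = 5.
Then A·5^0 = 2 gives A = 2, and f(m) = 2·5^m.
f(4) = 2·5^4 = 1250.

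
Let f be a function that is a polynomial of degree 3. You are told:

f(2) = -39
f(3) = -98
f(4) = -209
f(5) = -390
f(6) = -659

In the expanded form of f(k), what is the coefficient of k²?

1

First differences: -59, -111, -181, -269. Second differences: -52, -70, -88. Third differences: -18, -18.
Level-3 differences are constant, so f has degree 3.
Fitting a degree-3 polynomial gives f(k) = -3k³ + k² - 7k - 5.
The coefficient of k² is 1.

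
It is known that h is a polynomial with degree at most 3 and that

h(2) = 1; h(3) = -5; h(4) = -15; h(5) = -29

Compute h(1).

3

First differences: -6, -10, -14. Second differences: -4, -4.
Level-2 differences are constant, so h has degree 2.
Fitting a degree-2 polynomial gives h(m) = -2m² + 4m + 1.
Then h(1) = 3.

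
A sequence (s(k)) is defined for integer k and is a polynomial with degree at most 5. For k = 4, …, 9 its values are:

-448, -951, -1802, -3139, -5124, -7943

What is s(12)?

-23624

First differences: -503, -851, -1337, -1985, -2819. Second differences: -348, -486, -648, -834. Third differences: -138, -162, -186. Fourth differences: -24, -24.
Level-4 differences are constant, so s has degree 4.
Fitting a degree-4 polynomial gives s(k) = -k^4 - k³ - 8k² - k + 4.
Then s(12) = -23624.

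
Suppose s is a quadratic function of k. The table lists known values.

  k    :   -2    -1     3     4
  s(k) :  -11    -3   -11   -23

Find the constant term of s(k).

1

Write s(k) = ak² + bk + c; the 4 given values yield a linear system in the 3 coefficients.
Solving, s(k) = -2k² + 2k + 1.
The constant term is s(0) = 1.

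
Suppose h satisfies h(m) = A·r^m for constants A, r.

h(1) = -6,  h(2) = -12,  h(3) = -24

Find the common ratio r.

Consecutive ratio: -12/(-6) = 2, and -24/(-12) = 2, so r = 2.
Then A·2^1 = -6 gives A = -3, and h(m) = -3·2^m.

2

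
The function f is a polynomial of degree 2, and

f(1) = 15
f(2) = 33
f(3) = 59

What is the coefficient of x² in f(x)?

Write f(x) = ax² + bx + c; the 3 given values yield a linear system in the 3 coefficients.
Solving, f(x) = 4x² + 6x + 5.
The coefficient of x² is 4.

4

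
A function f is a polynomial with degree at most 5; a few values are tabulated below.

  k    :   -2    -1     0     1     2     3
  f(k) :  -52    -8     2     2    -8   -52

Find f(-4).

-458

Write f(k) = ak^5 + bk^4 + ck³ + dk² + ek + p; the 6 given values yield a linear system in the 6 coefficients.
Solving, the leading coefficient vanishes, and f(k) = -k^4 + 2k³ - 4k² + 3k + 2.
Then f(-4) = -458.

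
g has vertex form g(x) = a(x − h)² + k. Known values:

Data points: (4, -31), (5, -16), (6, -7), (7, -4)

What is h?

First differences 15, 9, 3; second difference -6 = 2a, so a = -3.
Expanding, the x-coefficient is −2ah = 6h; matching it to the data gives h = 7, and then k = -4.
So g(x) = -3(x − 7)² − 4.
Hence h = 7.

7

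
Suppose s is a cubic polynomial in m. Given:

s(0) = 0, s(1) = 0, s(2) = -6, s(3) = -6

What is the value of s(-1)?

Write s(m) = am³ + bm² + cm + d; the 4 given values yield a linear system in the 4 coefficients.
Solving, s(m) = 2m³ - 9m² + 7m.
Then s(-1) = -18.

-18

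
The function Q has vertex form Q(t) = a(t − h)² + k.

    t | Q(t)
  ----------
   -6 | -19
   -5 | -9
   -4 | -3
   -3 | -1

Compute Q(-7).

-33

First differences 10, 6, 2; second difference -4 = 2a, so a = -2.
Expanding, the t-coefficient is −2ah = 4h; matching it to the data gives h = -3, and then k = -1.
So Q(t) = -2(t + 3)² − 1.
Q(-7) = -2·(-4)² − 1 = -33.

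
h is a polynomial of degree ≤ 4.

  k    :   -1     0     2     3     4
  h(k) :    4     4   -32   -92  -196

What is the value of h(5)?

Write h(k) = ak^4 + bk³ + ck² + dk + e; the 5 given values yield a linear system in the 5 coefficients.
Solving, the leading coefficient vanishes, and h(k) = -2k³ - 4k² - 2k + 4.
Then h(5) = -356.

-356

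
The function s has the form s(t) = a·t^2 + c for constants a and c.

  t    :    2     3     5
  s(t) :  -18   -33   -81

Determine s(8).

-198

From s(2) = -18 and s(3) = -33: 4a + c = -18 and 9a + c = -33.
Subtracting: 5a = -15, so a = -3; then c = -18 − (-3)·4 = -6.
So s(t) = -3t² − 6, and s(8) = -198.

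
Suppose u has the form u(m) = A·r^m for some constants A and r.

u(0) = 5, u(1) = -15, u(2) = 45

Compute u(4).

Consecutive ratio: -15/5 = -3, and 45/(-15) = -3, so r = -3.
Then A·(-3)^0 = 5 gives A = 5, and u(m) = 5·(-3)^m.
u(4) = 5·(-3)^4 = 405.

405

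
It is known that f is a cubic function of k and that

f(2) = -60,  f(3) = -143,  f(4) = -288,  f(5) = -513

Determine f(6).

-836

Write f(k) = ak³ + bk² + ck + d; the 4 given values yield a linear system in the 4 coefficients.
Solving, f(k) = -3k³ - 4k² - 6k - 8.
Then f(6) = -836.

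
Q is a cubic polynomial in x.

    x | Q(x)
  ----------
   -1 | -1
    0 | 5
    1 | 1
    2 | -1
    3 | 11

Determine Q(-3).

-91

Write Q(x) = ax³ + bx² + cx + d; the 5 given values yield a linear system in the 4 coefficients.
Solving, Q(x) = 2x³ - 5x² - x + 5.
Then Q(-3) = -91.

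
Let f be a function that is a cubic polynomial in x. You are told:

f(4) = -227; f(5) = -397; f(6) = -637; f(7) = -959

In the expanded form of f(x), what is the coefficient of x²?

Write f(x) = ax³ + bx² + cx + d; the 4 given values yield a linear system in the 4 coefficients.
Solving, f(x) = -2x³ - 5x² - 3x - 7.
The coefficient of x² is -5.

-5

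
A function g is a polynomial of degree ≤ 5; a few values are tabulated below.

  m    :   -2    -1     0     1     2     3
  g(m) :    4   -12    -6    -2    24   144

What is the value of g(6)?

2508

First differences: -16, 6, 4, 26, 120. Second differences: 22, -2, 22, 94. Third differences: -24, 24, 72. Fourth differences: 48, 48.
Level-4 differences are constant, so g has degree 4.
Fitting a degree-4 polynomial gives g(m) = 2m^4 - 3m² + 5m - 6.
Then g(6) = 2508.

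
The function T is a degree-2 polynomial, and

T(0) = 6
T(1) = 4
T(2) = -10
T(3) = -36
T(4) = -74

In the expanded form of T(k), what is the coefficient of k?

First differences: -2, -14, -26, -38. Second differences: -12, -12, -12.
Level-2 differences are constant, so T has degree 2.
Fitting a degree-2 polynomial gives T(k) = -6k² + 4k + 6.
The coefficient of k is 4.

4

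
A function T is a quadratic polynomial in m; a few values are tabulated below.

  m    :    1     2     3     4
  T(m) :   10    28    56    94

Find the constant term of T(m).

First differences: 18, 28, 38. Second differences: 10, 10.
Level-2 differences are constant, so T has degree 2.
Fitting a degree-2 polynomial gives T(m) = 5m² + 3m + 2.
The constant term is T(0) = 2.

2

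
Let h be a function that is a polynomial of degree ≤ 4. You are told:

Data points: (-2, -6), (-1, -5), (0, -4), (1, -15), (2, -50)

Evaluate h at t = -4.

Write h(t) = at^4 + bt³ + ct² + dt + e; the 5 given values yield a linear system in the 5 coefficients.
Solving, the leading coefficient vanishes, and h(t) = -2t³ - 6t² - 3t - 4.
Then h(-4) = 40.

40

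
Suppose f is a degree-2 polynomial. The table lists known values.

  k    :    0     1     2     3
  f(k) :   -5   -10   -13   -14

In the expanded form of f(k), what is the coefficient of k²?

First differences: -5, -3, -1. Second differences: 2, 2.
Level-2 differences are constant, so f has degree 2.
Fitting a degree-2 polynomial gives f(k) = k² - 6k - 5.
The coefficient of k² is 1.

1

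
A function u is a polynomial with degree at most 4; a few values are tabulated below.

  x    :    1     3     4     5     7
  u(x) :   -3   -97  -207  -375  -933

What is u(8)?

-1347

Write u(x) = ax^4 + bx³ + cx² + dx + e; the 5 given values yield a linear system in the 5 coefficients.
Solving, the leading coefficient vanishes, and u(x) = -2x³ - 5x² - x + 5.
Then u(8) = -1347.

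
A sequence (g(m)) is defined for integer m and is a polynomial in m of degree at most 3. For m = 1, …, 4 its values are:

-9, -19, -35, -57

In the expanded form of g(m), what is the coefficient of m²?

Write g(m) = am³ + bm² + cm + d; the 4 given values yield a linear system in the 4 coefficients.
Solving, the leading coefficient vanishes, and g(m) = -3m² - m - 5.
The coefficient of m² is -3.

-3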